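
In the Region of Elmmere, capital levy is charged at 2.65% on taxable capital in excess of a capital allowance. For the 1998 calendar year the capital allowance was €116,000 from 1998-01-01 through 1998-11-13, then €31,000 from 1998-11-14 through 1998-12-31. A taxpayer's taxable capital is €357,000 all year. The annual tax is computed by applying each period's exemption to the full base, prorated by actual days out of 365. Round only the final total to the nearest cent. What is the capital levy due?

€6,682.72

1998-01-01 to 1998-11-13: 317 days, exemption €116,000 → (€357,000 − €116,000) × 2.65% × 317/365 = €5,546.6315
1998-11-14 to 1998-12-31: 48 days, exemption €31,000 → (€357,000 − €31,000) × 2.65% × 48/365 = €1,136.0877
Total = €6,682.7192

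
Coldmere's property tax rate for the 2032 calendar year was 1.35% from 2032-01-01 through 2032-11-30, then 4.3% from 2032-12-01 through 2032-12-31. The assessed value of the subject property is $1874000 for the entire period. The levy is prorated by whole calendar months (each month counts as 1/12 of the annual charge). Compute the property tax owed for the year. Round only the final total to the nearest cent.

$29905.92

2032-01-01 to 2032-11-30: 11 months at 1.35% → $1874000 × 1.35% × 11/12 = $23190.7500
2032-12-01 to 2032-12-31: 1 month at 4.3% → $1874000 × 4.3% × 1/12 = $6715.1667
Total = $29905.9167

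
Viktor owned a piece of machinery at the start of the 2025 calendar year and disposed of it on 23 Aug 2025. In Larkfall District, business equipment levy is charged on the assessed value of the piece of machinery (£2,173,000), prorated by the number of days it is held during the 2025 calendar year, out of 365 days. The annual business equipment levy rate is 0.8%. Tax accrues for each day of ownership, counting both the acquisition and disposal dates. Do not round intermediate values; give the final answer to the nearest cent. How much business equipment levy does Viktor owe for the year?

Days held (1 Jan – 23 Aug 2025): 235 out of 365
Tax = £2,173,000 × 0.8% × 235/365 = £11,192.4384

£11,192.44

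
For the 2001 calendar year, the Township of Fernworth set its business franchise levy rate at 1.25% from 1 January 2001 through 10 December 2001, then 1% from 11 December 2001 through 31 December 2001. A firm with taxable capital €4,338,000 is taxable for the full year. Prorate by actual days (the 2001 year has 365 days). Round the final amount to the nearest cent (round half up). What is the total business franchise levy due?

1 January – 10 December 2001: 344 days at 1.25% → €4,338,000 × 1.25% × 344/365 = €51,105.2055
11 December – 31 December 2001: 21 days at 1% → €4,338,000 × 1% × 21/365 = €2,495.8356
Total = €53,601.0411

€53,601.04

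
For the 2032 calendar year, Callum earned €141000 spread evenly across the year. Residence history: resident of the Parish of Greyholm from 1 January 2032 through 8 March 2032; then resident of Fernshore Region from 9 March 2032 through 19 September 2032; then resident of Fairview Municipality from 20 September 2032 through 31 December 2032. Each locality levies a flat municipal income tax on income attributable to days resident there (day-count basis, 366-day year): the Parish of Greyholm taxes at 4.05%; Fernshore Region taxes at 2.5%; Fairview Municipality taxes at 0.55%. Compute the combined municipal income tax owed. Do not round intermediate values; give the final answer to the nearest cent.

€3157.28

The Parish of Greyholm, 1 January – 8 March 2032: 68 days → €141000 × 4.05% × 68/366 = €1060.9672
Fernshore Region, 9 March – 19 September 2032: 195 days → €141000 × 2.5% × 195/366 = €1878.0738
Fairview Municipality, 20 September – 31 December 2032: 103 days → €141000 × 0.55% × 103/366 = €218.2418
Total = €3157.2828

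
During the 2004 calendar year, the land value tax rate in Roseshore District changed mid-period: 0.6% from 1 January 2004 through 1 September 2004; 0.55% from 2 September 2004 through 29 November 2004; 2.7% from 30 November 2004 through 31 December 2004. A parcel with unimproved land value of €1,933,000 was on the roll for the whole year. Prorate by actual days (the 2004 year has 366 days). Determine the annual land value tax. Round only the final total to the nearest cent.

1 January – 1 September 2004: 245 days at 0.6% → €1,933,000 × 0.6% × 245/366 = €7,763.6885
2 September – 29 November 2004: 89 days at 0.55% → €1,933,000 × 0.55% × 89/366 = €2,585.2555
30 November – 31 December 2004: 32 days at 2.7% → €1,933,000 × 2.7% × 32/366 = €4,563.1475
Total = €14,912.0915

€14,912.09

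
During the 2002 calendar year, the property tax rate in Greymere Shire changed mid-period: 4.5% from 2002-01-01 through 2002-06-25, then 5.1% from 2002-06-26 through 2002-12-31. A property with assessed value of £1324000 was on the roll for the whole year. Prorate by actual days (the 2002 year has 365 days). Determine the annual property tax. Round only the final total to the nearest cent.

2002-01-01 to 2002-06-25: 176 days at 4.5% → £1324000 × 4.5% × 176/365 = £28728.9863
2002-06-26 to 2002-12-31: 189 days at 5.1% → £1324000 × 5.1% × 189/365 = £34964.4822
Total = £63693.4685

£63693.47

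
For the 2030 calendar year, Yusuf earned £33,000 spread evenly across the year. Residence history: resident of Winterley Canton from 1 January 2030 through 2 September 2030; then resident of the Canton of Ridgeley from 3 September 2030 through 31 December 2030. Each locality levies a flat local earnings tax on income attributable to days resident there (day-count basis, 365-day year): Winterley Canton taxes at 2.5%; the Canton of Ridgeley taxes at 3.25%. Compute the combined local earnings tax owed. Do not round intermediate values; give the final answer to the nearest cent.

£906.37

Winterley Canton, 1 January – 2 September 2030: 245 days → £33,000 × 2.5% × 245/365 = £553.7671
The Canton of Ridgeley, 3 September – 31 December 2030: 120 days → £33,000 × 3.25% × 120/365 = £352.6027
Total = £906.3699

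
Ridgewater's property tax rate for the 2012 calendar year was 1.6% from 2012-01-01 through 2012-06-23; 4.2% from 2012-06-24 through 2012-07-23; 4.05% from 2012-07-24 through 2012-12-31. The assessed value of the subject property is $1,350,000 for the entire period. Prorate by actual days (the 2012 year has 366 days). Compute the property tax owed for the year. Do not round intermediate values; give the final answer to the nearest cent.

$39,026.43

2012-01-01 to 2012-06-23: 175 days at 1.6% → $1,350,000 × 1.6% × 175/366 = $10,327.8689
2012-06-24 to 2012-07-23: 30 days at 4.2% → $1,350,000 × 4.2% × 30/366 = $4,647.5410
2012-07-24 to 2012-12-31: 161 days at 4.05% → $1,350,000 × 4.05% × 161/366 = $24,051.0246
Total = $39,026.4344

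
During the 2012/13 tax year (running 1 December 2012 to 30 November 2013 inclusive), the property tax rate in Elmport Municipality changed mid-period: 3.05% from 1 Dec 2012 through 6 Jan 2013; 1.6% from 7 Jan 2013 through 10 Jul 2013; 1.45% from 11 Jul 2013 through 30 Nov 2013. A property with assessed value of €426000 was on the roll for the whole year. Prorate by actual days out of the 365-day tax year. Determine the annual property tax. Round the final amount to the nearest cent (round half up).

1 Dec 2012 – 6 Jan 2013: 37 days at 3.05% → €426000 × 3.05% × 37/365 = €1317.0986
7 Jan – 10 Jul 2013: 185 days at 1.6% → €426000 × 1.6% × 185/365 = €3454.6849
11 Jul – 30 Nov 2013: 143 days at 1.45% → €426000 × 1.45% × 143/365 = €2420.0301
Total = €7191.8137

€7191.81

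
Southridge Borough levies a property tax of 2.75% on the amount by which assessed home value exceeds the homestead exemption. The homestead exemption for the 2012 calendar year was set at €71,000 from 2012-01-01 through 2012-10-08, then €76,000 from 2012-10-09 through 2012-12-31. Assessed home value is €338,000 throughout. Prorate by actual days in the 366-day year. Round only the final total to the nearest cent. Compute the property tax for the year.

2012-01-01 to 2012-10-08: 282 days, exemption €71,000 → (€338,000 − €71,000) × 2.75% × 282/366 = €5,657.3361
2012-10-09 to 2012-12-31: 84 days, exemption €76,000 → (€338,000 − €76,000) × 2.75% × 84/366 = €1,653.6066
Total = €7,310.9426

€7,310.94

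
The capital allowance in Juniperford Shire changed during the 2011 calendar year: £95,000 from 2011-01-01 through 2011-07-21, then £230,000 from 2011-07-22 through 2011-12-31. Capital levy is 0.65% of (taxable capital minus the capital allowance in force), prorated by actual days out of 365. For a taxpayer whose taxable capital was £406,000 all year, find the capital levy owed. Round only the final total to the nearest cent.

2011-01-01 to 2011-07-21: 202 days, exemption £95,000 → (£406,000 − £95,000) × 0.65% × 202/365 = £1,118.7479
2011-07-22 to 2011-12-31: 163 days, exemption £230,000 → (£406,000 − £230,000) × 0.65% × 163/365 = £510.8822
Total = £1,629.6301

£1,629.63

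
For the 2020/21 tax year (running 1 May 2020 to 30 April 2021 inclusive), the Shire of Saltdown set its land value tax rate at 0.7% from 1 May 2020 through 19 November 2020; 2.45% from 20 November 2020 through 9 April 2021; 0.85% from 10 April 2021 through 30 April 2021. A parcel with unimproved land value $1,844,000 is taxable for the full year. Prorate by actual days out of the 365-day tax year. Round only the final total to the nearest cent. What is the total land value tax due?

$25,533.08

1 May – 19 November 2020: 203 days at 0.7% → $1,844,000 × 0.7% × 203/365 = $7,178.9699
20 November 2020 – 9 April 2021: 141 days at 2.45% → $1,844,000 × 2.45% × 141/365 = $17,452.3233
10 April – 30 April 2021: 21 days at 0.85% → $1,844,000 × 0.85% × 21/365 = $901.7918
Total = $25,533.0849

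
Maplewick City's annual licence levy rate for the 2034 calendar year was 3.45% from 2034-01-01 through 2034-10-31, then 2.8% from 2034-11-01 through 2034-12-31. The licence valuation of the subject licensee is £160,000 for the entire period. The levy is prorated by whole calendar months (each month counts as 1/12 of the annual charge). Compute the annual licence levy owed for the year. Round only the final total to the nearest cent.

2034-01-01 to 2034-10-31: 10 months at 3.45% → £160,000 × 3.45% × 10/12 = £4,600.0000
2034-11-01 to 2034-12-31: 2 months at 2.8% → £160,000 × 2.8% × 2/12 = £746.6667
Total = £5,346.6667

£5,346.67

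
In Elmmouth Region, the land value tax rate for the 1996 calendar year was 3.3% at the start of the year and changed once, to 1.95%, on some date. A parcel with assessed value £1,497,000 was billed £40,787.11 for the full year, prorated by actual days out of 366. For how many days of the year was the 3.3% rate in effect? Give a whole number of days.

210 days

Let d = days at the first rate; then 366 − d days at the second rate.
£1,497,000 × [3.3%·d + 1.95%·(366−d)] / 366 = £40,787.11
Solving gives d = 210, so the new rate took effect on 29 July 1996.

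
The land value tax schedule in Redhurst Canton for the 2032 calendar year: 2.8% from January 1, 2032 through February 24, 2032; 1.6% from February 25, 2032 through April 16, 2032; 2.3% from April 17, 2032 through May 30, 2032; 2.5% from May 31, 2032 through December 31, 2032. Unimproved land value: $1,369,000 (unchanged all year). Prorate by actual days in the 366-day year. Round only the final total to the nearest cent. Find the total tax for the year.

$32,762.49

January 1 – February 24, 2032: 55 days at 2.8% → $1,369,000 × 2.8% × 55/366 = $5,760.2732
February 25 – April 16, 2032: 52 days at 1.6% → $1,369,000 × 1.6% × 52/366 = $3,112.0437
April 17 – May 30, 2032: 44 days at 2.3% → $1,369,000 × 2.3% × 44/366 = $3,785.3224
May 31 – December 31, 2032: 215 days at 2.5% → $1,369,000 × 2.5% × 215/366 = $20,104.8497
Total = $32,762.4891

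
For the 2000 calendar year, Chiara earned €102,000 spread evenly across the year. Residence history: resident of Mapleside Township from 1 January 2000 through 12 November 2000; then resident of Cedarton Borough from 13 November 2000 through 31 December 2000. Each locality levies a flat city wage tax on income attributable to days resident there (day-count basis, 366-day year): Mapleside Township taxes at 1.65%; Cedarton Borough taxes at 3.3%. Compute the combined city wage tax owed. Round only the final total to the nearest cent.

€1,908.32

Mapleside Township, 1 January – 12 November 2000: 317 days → €102,000 × 1.65% × 317/366 = €1,457.6803
Cedarton Borough, 13 November – 31 December 2000: 49 days → €102,000 × 3.3% × 49/366 = €450.6393
Total = €1,908.3197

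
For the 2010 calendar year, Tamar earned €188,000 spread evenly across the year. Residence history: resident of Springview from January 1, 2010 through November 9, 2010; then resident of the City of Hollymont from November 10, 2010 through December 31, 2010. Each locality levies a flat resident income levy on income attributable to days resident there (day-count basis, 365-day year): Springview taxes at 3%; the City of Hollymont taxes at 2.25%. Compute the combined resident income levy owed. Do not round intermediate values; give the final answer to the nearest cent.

Springview, January 1 – November 9, 2010: 313 days → €188,000 × 3% × 313/365 = €4,836.4932
The City of Hollymont, November 10 – December 31, 2010: 52 days → €188,000 × 2.25% × 52/365 = €602.6301
Total = €5,439.1233

€5,439.12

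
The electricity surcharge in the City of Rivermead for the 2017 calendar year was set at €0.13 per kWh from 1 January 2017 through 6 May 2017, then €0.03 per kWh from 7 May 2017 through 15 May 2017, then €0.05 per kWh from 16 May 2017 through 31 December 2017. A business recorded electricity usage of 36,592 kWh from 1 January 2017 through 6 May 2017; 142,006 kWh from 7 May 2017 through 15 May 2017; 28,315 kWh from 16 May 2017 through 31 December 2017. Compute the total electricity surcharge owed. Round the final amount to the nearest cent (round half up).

€10432.89

1 January – 6 May 2017: 36,592 kWh at €0.13/kWh → €4756.96
7 May – 15 May 2017: 142,006 kWh at €0.03/kWh → €4260.18
16 May – 31 December 2017: 28,315 kWh at €0.05/kWh → €1415.75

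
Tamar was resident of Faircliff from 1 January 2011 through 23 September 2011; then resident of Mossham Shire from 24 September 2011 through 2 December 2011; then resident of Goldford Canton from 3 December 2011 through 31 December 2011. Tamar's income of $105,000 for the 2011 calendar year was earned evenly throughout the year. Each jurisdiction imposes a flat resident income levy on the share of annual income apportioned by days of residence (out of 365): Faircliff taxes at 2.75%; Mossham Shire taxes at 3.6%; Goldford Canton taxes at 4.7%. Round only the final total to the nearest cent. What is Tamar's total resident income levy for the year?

Faircliff, 1 January – 23 September 2011: 266 days → $105,000 × 2.75% × 266/365 = $2,104.3151
Mossham Shire, 24 September – 2 December 2011: 70 days → $105,000 × 3.6% × 70/365 = $724.9315
Goldford Canton, 3 December – 31 December 2011: 29 days → $105,000 × 4.7% × 29/365 = $392.0959
Total = $3,221.3425

$3,221.34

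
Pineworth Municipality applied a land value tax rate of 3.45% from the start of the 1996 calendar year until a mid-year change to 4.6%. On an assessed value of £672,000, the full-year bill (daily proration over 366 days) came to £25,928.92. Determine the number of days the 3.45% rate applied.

Let d = days at the first rate; then 366 − d days at the second rate.
£672,000 × [3.45%·d + 4.6%·(366−d)] / 366 = £25,928.92
Solving gives d = 236, so the new rate took effect on August 24, 1996.

236 days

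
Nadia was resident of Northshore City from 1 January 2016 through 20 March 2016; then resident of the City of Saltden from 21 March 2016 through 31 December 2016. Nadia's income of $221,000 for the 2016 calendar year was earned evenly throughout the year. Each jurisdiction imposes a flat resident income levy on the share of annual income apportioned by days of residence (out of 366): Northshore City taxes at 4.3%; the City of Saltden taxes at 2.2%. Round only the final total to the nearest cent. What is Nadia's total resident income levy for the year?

Northshore City, 1 January – 20 March 2016: 80 days → $221,000 × 4.3% × 80/366 = $2,077.1585
The City of Saltden, 21 March – 31 December 2016: 286 days → $221,000 × 2.2% × 286/366 = $3,799.2678
Total = $5,876.4262

$5,876.43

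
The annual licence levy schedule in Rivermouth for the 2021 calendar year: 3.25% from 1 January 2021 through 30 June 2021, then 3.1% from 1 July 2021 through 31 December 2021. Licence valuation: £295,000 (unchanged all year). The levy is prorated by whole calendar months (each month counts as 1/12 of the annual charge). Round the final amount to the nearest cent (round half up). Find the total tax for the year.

£9,366.25

1 January – 30 June 2021: 6 months at 3.25% → £295,000 × 3.25% × 6/12 = £4,793.7500
1 July – 31 December 2021: 6 months at 3.1% → £295,000 × 3.1% × 6/12 = £4,572.5000
Total = £9,366.2500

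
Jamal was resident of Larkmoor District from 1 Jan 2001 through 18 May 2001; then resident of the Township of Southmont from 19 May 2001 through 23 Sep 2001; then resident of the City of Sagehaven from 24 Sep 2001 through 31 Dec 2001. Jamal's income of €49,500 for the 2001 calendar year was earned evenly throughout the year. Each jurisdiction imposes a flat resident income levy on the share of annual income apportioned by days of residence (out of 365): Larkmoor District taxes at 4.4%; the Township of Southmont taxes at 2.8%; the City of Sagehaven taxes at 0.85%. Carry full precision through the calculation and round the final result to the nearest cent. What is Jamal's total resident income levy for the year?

€1,423.63

Larkmoor District, 1 Jan – 18 May 2001: 138 days → €49,500 × 4.4% × 138/365 = €823.4630
The Township of Southmont, 19 May – 23 Sep 2001: 128 days → €49,500 × 2.8% × 128/365 = €486.0493
The City of Sagehaven, 24 Sep – 31 Dec 2001: 99 days → €49,500 × 0.85% × 99/365 = €114.1212
Total = €1,423.6336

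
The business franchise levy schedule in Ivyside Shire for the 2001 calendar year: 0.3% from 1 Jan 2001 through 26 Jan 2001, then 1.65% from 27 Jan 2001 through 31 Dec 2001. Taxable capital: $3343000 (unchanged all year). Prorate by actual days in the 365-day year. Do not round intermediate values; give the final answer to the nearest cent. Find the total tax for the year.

1 Jan – 26 Jan 2001: 26 days at 0.3% → $3343000 × 0.3% × 26/365 = $714.3945
27 Jan – 31 Dec 2001: 339 days at 1.65% → $3343000 × 1.65% × 339/365 = $51230.3301
Total = $51944.7247

$51944.72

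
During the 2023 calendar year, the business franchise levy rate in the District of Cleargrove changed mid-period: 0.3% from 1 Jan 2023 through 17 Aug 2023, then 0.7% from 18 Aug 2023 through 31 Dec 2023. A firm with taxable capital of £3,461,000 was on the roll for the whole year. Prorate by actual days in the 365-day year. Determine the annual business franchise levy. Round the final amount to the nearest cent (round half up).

£15,541.31

1 Jan – 17 Aug 2023: 229 days at 0.3% → £3,461,000 × 0.3% × 229/365 = £6,514.2658
18 Aug – 31 Dec 2023: 136 days at 0.7% → £3,461,000 × 0.7% × 136/365 = £9,027.0466
Total = £15,541.3123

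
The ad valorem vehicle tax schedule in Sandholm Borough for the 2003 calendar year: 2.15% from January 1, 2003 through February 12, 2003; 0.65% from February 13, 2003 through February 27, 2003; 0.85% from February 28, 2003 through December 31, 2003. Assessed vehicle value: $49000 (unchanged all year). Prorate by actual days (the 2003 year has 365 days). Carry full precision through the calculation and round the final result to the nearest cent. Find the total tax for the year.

$487.52

January 1 – February 12, 2003: 43 days at 2.15% → $49000 × 2.15% × 43/365 = $124.1110
February 13 – February 27, 2003: 15 days at 0.65% → $49000 × 0.65% × 15/365 = $13.0890
February 28 – December 31, 2003: 307 days at 0.85% → $49000 × 0.85% × 307/365 = $350.3164
Total = $487.5164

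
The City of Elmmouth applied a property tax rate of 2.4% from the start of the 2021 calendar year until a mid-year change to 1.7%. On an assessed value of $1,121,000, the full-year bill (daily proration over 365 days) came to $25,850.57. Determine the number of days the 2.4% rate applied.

316 days

Let d = days at the first rate; then 365 − d days at the second rate.
$1,121,000 × [2.4%·d + 1.7%·(365−d)] / 365 = $25,850.57
Solving gives d = 316, so the new rate took effect on 13 Nov 2021.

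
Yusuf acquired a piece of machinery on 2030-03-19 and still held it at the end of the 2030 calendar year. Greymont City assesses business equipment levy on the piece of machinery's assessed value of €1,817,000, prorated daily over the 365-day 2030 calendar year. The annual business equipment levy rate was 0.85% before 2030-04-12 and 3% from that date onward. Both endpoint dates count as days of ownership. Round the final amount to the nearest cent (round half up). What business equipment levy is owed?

€40,441.94

2030-03-19 to 2030-04-11: 24 days at 0.85% → €1,817,000 × 0.85% × 24/365 = €1,015.5288
2030-04-12 to 2030-12-31: 264 days at 3% → €1,817,000 × 3% × 264/365 = €39,426.4110
Total = €40,441.9397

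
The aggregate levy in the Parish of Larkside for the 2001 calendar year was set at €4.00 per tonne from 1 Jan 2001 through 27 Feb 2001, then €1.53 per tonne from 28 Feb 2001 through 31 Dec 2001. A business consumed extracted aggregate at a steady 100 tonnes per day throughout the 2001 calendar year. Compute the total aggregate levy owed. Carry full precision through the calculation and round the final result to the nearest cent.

€70171.00

1 Jan – 27 Feb 2001: 58 days × 100 tonnes/day = 5,800 tonnes at €4.00/tonne → €23200.00
28 Feb – 31 Dec 2001: 307 days × 100 tonnes/day = 30,700 tonnes at €1.53/tonne → €46971.00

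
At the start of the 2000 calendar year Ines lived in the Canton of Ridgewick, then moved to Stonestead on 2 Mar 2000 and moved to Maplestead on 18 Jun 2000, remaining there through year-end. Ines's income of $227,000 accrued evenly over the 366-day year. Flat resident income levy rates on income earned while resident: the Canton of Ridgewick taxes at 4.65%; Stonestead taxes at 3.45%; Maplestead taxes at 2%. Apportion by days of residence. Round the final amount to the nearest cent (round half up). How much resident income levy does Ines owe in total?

$6,513.85

The Canton of Ridgewick, 1 Jan – 1 Mar 2000: 61 days → $227,000 × 4.65% × 61/366 = $1,759.2500
Stonestead, 2 Mar – 17 Jun 2000: 108 days → $227,000 × 3.45% × 108/366 = $2,310.9344
Maplestead, 18 Jun – 31 Dec 2000: 197 days → $227,000 × 2% × 197/366 = $2,443.6612
Total = $6,513.8456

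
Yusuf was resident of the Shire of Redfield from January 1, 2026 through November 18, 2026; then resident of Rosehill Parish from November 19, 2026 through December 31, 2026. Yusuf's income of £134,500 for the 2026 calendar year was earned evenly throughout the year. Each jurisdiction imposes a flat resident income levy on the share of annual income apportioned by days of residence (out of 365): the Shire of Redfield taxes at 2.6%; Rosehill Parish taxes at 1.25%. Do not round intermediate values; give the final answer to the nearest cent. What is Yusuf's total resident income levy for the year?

The Shire of Redfield, January 1 – November 18, 2026: 322 days → £134,500 × 2.6% × 322/365 = £3,085.0247
Rosehill Parish, November 19 – December 31, 2026: 43 days → £134,500 × 1.25% × 43/365 = £198.0651
Total = £3,283.0897

£3,283.09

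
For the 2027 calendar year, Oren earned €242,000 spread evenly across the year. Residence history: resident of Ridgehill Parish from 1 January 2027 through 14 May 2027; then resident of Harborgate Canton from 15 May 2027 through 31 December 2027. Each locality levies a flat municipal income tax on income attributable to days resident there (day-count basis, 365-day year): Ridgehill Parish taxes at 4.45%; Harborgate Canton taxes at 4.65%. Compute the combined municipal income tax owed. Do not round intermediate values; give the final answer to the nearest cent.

€11,075.31

Ridgehill Parish, 1 January – 14 May 2027: 134 days → €242,000 × 4.45% × 134/365 = €3,953.5507
Harborgate Canton, 15 May – 31 December 2027: 231 days → €242,000 × 4.65% × 231/365 = €7,121.7616
Total = €11,075.3123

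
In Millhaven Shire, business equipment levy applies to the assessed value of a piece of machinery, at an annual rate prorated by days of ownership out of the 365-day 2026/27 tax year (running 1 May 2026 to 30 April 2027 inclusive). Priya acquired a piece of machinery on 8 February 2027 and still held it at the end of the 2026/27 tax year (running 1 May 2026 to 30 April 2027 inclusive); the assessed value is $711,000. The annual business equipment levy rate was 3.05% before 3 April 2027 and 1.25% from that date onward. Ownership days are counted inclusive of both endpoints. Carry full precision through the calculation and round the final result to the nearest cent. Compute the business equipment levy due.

8 February – 2 April 2027: 54 days at 3.05% → $711,000 × 3.05% × 54/365 = $3,208.2658
3 April – 30 April 2027: 28 days at 1.25% → $711,000 × 1.25% × 28/365 = $681.7808
Total = $3,890.0466

$3,890.05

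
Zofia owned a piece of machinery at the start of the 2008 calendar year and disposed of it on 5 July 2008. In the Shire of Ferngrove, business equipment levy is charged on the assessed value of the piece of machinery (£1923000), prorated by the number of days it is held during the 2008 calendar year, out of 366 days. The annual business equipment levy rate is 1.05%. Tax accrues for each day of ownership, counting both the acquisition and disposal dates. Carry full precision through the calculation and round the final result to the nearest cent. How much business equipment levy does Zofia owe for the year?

£10316.42

Days held (1 January – 5 July 2008): 187 out of 366
Tax = £1923000 × 1.05% × 187/366 = £10316.4221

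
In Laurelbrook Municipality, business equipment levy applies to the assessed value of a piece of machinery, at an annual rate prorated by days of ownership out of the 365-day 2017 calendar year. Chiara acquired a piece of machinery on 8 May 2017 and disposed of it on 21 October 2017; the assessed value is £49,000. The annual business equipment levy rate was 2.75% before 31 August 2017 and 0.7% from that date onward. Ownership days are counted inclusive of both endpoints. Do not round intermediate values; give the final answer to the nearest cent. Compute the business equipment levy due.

£473.42

8 May – 30 August 2017: 115 days at 2.75% → £49,000 × 2.75% × 115/365 = £424.5548
31 August – 21 October 2017: 52 days at 0.7% → £49,000 × 0.7% × 52/365 = £48.8658
Total = £473.4205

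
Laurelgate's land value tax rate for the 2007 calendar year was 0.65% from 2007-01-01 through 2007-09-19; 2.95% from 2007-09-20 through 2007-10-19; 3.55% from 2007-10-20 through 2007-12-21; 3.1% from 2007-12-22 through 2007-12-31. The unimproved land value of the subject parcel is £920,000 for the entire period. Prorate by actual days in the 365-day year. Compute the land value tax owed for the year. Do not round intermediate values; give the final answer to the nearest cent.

£12,941.75

2007-01-01 to 2007-09-19: 262 days at 0.65% → £920,000 × 0.65% × 262/365 = £4,292.4932
2007-09-20 to 2007-10-19: 30 days at 2.95% → £920,000 × 2.95% × 30/365 = £2,230.6849
2007-10-20 to 2007-12-21: 63 days at 3.55% → £920,000 × 3.55% × 63/365 = £5,637.2055
2007-12-22 to 2007-12-31: 10 days at 3.1% → £920,000 × 3.1% × 10/365 = £781.3699
Total = £12,941.7534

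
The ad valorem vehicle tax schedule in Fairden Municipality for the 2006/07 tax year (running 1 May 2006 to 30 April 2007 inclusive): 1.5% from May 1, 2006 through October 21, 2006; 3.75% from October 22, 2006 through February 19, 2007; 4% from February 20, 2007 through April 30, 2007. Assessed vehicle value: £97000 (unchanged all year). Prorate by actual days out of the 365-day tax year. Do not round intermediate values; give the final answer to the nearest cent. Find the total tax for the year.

£2643.58

May 1 – October 21, 2006: 174 days at 1.5% → £97000 × 1.5% × 174/365 = £693.6164
October 22, 2006 – February 19, 2007: 121 days at 3.75% → £97000 × 3.75% × 121/365 = £1205.8562
February 20 – April 30, 2007: 70 days at 4% → £97000 × 4% × 70/365 = £744.1096
Total = £2643.5822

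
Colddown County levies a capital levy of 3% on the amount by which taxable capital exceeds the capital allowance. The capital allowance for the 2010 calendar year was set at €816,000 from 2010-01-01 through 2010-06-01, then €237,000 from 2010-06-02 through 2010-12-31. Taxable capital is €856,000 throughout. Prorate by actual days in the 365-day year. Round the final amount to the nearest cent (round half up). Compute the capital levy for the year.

€11,336.47

2010-01-01 to 2010-06-01: 152 days, exemption €816,000 → (€856,000 − €816,000) × 3% × 152/365 = €499.7260
2010-06-02 to 2010-12-31: 213 days, exemption €237,000 → (€856,000 − €237,000) × 3% × 213/365 = €10,836.7397
Total = €11,336.4658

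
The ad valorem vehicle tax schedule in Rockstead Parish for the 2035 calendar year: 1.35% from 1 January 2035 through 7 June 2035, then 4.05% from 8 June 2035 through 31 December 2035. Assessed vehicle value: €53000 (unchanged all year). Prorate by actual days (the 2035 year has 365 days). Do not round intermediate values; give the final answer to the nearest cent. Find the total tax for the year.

1 January – 7 June 2035: 158 days at 1.35% → €53000 × 1.35% × 158/365 = €309.7233
8 June – 31 December 2035: 207 days at 4.05% → €53000 × 4.05% × 207/365 = €1217.3301
Total = €1527.0534

€1527.05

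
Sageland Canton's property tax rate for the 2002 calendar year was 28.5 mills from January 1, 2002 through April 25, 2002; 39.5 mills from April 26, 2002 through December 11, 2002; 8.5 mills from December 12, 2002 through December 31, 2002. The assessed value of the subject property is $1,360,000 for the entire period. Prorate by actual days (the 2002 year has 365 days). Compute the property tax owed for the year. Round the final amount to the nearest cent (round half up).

$46,696.44

January 1 – April 25, 2002: 115 days at 28.5 mills → $1,360,000 × 2.85% × 115/365 = $12,212.0548
April 26 – December 11, 2002: 230 days at 39.5 mills → $1,360,000 × 3.95% × 230/365 = $33,850.9589
December 12 – December 31, 2002: 20 days at 8.5 mills → $1,360,000 × 0.85% × 20/365 = $633.4247
Total = $46,696.4384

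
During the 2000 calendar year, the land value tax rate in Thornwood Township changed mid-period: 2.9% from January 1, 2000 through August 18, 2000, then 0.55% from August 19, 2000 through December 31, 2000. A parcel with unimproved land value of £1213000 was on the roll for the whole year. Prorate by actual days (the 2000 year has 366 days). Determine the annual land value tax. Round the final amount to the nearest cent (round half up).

January 1 – August 18, 2000: 231 days at 2.9% → £1213000 × 2.9% × 231/366 = £22201.8770
August 19 – December 31, 2000: 135 days at 0.55% → £1213000 × 0.55% × 135/366 = £2460.7992
Total = £24662.6762

£24662.68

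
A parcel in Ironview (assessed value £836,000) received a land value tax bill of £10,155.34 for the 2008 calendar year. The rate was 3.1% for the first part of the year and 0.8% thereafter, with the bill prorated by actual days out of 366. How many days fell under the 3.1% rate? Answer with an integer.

Let d = days at the first rate; then 366 − d days at the second rate.
£836,000 × [3.1%·d + 0.8%·(366−d)] / 366 = £10,155.34
Solving gives d = 66, so the new rate took effect on 7 Mar 2008.

66 days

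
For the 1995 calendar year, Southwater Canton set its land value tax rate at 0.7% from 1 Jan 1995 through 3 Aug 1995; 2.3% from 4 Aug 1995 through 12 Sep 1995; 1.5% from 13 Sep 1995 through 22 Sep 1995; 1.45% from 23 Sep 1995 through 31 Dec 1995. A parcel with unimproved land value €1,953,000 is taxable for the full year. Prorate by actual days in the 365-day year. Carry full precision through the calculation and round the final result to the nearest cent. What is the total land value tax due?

1 Jan – 3 Aug 1995: 215 days at 0.7% → €1,953,000 × 0.7% × 215/365 = €8,052.7808
4 Aug – 12 Sep 1995: 40 days at 2.3% → €1,953,000 × 2.3% × 40/365 = €4,922.6301
13 Sep – 22 Sep 1995: 10 days at 1.5% → €1,953,000 × 1.5% × 10/365 = €802.6027
23 Sep – 31 Dec 1995: 100 days at 1.45% → €1,953,000 × 1.45% × 100/365 = €7,758.4932
Total = €21,536.5068

€21,536.51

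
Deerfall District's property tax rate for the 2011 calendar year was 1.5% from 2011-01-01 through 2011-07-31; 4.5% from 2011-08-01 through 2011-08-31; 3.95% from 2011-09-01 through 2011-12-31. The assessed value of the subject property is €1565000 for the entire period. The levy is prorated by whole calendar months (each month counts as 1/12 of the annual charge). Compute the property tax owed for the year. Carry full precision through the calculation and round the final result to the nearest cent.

€40168.33

2011-01-01 to 2011-07-31: 7 months at 1.5% → €1565000 × 1.5% × 7/12 = €13693.7500
2011-08-01 to 2011-08-31: 1 month at 4.5% → €1565000 × 4.5% × 1/12 = €5868.7500
2011-09-01 to 2011-12-31: 4 months at 3.95% → €1565000 × 3.95% × 4/12 = €20605.8333
Total = €40168.3333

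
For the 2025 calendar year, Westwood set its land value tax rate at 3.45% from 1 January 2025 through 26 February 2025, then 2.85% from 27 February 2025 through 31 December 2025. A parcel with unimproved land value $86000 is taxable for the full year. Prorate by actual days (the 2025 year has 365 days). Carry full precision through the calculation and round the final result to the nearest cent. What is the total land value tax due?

1 January – 26 February 2025: 57 days at 3.45% → $86000 × 3.45% × 57/365 = $463.3397
27 February – 31 December 2025: 308 days at 2.85% → $86000 × 2.85% × 308/365 = $2068.2411
Total = $2531.5808

$2531.58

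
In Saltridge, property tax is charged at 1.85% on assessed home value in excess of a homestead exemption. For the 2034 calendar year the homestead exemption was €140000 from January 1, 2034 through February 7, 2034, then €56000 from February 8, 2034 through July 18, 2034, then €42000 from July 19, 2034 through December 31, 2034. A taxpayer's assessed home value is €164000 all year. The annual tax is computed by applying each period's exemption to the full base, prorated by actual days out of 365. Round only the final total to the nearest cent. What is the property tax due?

€1954.01

January 1 – February 7, 2034: 38 days, exemption €140000 → (€164000 − €140000) × 1.85% × 38/365 = €46.2247
February 8 – July 18, 2034: 161 days, exemption €56000 → (€164000 − €56000) × 1.85% × 161/365 = €881.3096
July 19 – December 31, 2034: 166 days, exemption €42000 → (€164000 − €42000) × 1.85% × 166/365 = €1026.4712
Total = €1954.0055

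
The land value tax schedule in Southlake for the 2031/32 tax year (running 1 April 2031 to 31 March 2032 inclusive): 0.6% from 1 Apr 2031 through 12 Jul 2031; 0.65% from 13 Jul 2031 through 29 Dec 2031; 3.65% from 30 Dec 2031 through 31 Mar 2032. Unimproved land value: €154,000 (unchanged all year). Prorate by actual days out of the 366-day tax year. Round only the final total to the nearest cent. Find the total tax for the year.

1 Apr – 12 Jul 2031: 103 days at 0.6% → €154,000 × 0.6% × 103/366 = €260.0328
13 Jul – 29 Dec 2031: 170 days at 0.65% → €154,000 × 0.65% × 170/366 = €464.9454
30 Dec 2031 – 31 Mar 2032: 93 days at 3.65% → €154,000 × 3.65% × 93/366 = €1,428.2869
Total = €2,153.2650

€2,153.27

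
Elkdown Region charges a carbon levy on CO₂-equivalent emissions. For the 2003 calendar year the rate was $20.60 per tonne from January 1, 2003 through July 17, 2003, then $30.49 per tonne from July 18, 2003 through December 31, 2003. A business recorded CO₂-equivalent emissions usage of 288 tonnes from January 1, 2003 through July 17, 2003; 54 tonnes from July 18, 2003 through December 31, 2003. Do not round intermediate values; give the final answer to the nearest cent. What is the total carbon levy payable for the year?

$7,579.26

January 1 – July 17, 2003: 288 tonnes at $20.60/tonne → $5,932.80
July 18 – December 31, 2003: 54 tonnes at $30.49/tonne → $1,646.46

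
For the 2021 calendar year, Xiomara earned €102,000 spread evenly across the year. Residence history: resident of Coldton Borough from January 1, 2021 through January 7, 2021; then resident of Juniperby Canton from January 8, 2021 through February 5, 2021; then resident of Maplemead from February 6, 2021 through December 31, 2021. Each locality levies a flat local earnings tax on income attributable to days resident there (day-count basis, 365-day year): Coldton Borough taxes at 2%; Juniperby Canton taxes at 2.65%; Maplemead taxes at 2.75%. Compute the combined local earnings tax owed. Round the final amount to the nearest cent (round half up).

€2,782.22

Coldton Borough, January 1 – January 7, 2021: 7 days → €102,000 × 2% × 7/365 = €39.1233
Juniperby Canton, January 8 – February 5, 2021: 29 days → €102,000 × 2.65% × 29/365 = €214.7589
Maplemead, February 6 – December 31, 2021: 329 days → €102,000 × 2.75% × 329/365 = €2,528.3425
Total = €2,782.2247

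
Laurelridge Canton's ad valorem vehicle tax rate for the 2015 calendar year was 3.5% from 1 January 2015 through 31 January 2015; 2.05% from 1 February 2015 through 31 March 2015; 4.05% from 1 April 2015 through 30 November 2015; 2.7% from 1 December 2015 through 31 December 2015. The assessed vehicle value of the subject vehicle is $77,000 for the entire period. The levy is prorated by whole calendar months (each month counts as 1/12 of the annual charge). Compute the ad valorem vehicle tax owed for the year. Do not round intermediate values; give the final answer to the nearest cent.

1 January – 31 January 2015: 1 month at 3.5% → $77,000 × 3.5% × 1/12 = $224.5833
1 February – 31 March 2015: 2 months at 2.05% → $77,000 × 2.05% × 2/12 = $263.0833
1 April – 30 November 2015: 8 months at 4.05% → $77,000 × 4.05% × 8/12 = $2,079.0000
1 December – 31 December 2015: 1 month at 2.7% → $77,000 × 2.7% × 1/12 = $173.2500
Total = $2,739.9167

$2,739.92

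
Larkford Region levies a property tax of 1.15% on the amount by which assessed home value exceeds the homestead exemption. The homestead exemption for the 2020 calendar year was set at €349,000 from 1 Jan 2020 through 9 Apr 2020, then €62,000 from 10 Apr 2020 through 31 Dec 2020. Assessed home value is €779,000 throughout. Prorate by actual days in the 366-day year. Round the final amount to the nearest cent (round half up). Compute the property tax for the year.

€7,343.72

1 Jan – 9 Apr 2020: 100 days, exemption €349,000 → (€779,000 − €349,000) × 1.15% × 100/366 = €1,351.0929
10 Apr – 31 Dec 2020: 266 days, exemption €62,000 → (€779,000 − €62,000) × 1.15% × 266/366 = €5,992.6311
Total = €7,343.7240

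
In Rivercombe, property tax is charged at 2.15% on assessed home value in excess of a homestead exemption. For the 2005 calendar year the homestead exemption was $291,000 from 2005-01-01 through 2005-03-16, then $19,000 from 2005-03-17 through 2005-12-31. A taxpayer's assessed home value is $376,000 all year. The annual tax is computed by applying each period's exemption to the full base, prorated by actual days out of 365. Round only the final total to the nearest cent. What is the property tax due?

$6,473.86

2005-01-01 to 2005-03-16: 75 days, exemption $291,000 → ($376,000 − $291,000) × 2.15% × 75/365 = $375.5137
2005-03-17 to 2005-12-31: 290 days, exemption $19,000 → ($376,000 − $19,000) × 2.15% × 290/365 = $6,098.3425
Total = $6,473.8562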